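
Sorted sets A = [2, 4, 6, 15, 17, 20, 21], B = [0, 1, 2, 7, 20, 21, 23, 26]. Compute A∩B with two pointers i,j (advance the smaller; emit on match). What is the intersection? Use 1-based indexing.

i=1 j=1: 2>0, j++
i=1 j=2: 2>1, j++
i=1 j=3: 2==2 emit, i++,j++
i=2 j=4: 4<7, i++
i=3 j=4: 6<7, i++
i=4 j=4: 15>7, j++
i=4 j=5: 15<20, i++
i=5 j=5: 17<20, i++
i=6 j=5: 20==20 emit, i++,j++
i=7 j=6: 21==21 emit, i++,j++

intersection = [2, 20, 21]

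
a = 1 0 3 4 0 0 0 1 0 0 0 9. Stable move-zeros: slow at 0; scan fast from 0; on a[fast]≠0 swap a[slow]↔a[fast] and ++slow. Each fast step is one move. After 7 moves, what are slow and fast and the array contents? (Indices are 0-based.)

slow=3, fast=7, a=[1, 3, 4, 0, 0, 0, 0, 1, 0, 0, 0, 9]

slow=0 fast=0: a[fast]=1≠0 swap→a[0]=1, slow++,fast++
slow=1 fast=1: a[fast]=0, fast++
slow=1 fast=2: a[fast]=3≠0 swap→a[1]=3, slow++,fast++
slow=2 fast=3: a[fast]=4≠0 swap→a[2]=4, slow++,fast++
slow=3 fast=4: a[fast]=0, fast++
slow=3 fast=5: a[fast]=0, fast++
slow=3 fast=6: a[fast]=0, fast++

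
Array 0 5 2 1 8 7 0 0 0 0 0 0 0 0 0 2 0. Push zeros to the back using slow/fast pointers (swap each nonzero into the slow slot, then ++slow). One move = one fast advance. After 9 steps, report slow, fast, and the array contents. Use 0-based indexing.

(s=0,f=0) a[fast]=0 → fast++
(s=0,f=1) a[fast]=5≠0 swap→a[0]=5 → slow++,fast++
(s=1,f=2) a[fast]=2≠0 swap→a[1]=2 → slow++,fast++
(s=2,f=3) a[fast]=1≠0 swap→a[2]=1 → slow++,fast++
(s=3,f=4) a[fast]=8≠0 swap→a[3]=8 → slow++,fast++
(s=4,f=5) a[fast]=7≠0 swap→a[4]=7 → slow++,fast++
(s=5,f=6) a[fast]=0 → fast++
(s=5,f=7) a[fast]=0 → fast++
(s=5,f=8) a[fast]=0 → fast++

slow=5, fast=9, a=[5, 2, 1, 8, 7, 0, 0, 0, 0, 0, 0, 0, 0, 0, 0, 2, 0]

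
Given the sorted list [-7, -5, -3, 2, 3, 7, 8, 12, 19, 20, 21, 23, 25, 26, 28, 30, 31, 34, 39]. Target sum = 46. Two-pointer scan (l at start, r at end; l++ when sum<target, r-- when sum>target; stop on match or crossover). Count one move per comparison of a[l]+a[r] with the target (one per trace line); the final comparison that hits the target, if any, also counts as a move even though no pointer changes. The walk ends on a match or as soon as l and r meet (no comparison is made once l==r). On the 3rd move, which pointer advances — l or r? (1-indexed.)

l

l=1 r=19: -7+39=32 <46, l++
l=2 r=19: -5+39=34 <46, l++
l=3 r=19: -3+39=36 <46, l++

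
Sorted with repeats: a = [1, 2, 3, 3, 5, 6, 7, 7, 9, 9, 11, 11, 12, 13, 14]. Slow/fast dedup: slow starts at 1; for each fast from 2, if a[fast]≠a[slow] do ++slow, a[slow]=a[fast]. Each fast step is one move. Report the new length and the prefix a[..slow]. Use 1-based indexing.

(s=1,f=2) a[fast]=2≠a[slow]=1 write a[2]=2 → slow++,fast++
(s=2,f=3) a[fast]=3≠a[slow]=2 write a[3]=3 → slow++,fast++
(s=3,f=4) a[fast]=3=a[slow] dup → fast++
(s=3,f=5) a[fast]=5≠a[slow]=3 write a[4]=5 → slow++,fast++
(s=4,f=6) a[fast]=6≠a[slow]=5 write a[5]=6 → slow++,fast++
(s=5,f=7) a[fast]=7≠a[slow]=6 write a[6]=7 → slow++,fast++
(s=6,f=8) a[fast]=7=a[slow] dup → fast++
(s=6,f=9) a[fast]=9≠a[slow]=7 write a[7]=9 → slow++,fast++
(s=7,f=10) a[fast]=9=a[slow] dup → fast++
(s=7,f=11) a[fast]=11≠a[slow]=9 write a[8]=11 → slow++,fast++
(s=8,f=12) a[fast]=11=a[slow] dup → fast++
(s=8,f=13) a[fast]=12≠a[slow]=11 write a[9]=12 → slow++,fast++
(s=9,f=14) a[fast]=13≠a[slow]=12 write a[10]=13 → slow++,fast++
(s=10,f=15) a[fast]=14≠a[slow]=13 write a[11]=14 → slow++,fast++

length 11; prefix = [1, 2, 3, 5, 6, 7, 9, 11, 12, 13, 14]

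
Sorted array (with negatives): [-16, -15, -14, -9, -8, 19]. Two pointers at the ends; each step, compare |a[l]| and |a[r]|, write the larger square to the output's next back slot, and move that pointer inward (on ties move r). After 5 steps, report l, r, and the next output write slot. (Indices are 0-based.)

l=0 r=5: |-16|<=|19| out[5]=361, r--
l=0 r=4: |-16|>|-8| out[4]=256, l++
l=1 r=4: |-15|>|-8| out[3]=225, l++
l=2 r=4: |-14|>|-8| out[2]=196, l++
l=3 r=4: |-9|>|-8| out[1]=81, l++

l=4, r=4, next write slot=0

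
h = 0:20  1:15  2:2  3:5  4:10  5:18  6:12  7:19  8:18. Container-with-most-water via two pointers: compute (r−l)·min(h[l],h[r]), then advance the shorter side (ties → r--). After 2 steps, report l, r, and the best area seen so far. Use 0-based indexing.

[0,8] min(20,18)*8=144 best=144 * → r--
[0,7] min(20,19)*7=133 best=144 → r--

l=0, r=6, best area=144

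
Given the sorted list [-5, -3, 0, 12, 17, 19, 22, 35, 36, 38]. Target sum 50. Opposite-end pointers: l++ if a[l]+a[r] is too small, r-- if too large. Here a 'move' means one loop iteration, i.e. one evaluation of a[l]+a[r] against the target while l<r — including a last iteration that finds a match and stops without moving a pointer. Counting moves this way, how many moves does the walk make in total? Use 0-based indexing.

4 moves

[0,9] -5+38=33 <50 → l++
[1,9] -3+38=35 <50 → l++
[2,9] 0+38=38 <50 → l++
[3,9] 12+38=50 → found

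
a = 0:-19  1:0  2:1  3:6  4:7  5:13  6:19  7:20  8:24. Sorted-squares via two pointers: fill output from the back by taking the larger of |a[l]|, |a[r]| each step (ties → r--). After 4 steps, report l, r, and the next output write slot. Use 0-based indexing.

[0,8] |-19|<=|24| out[8]=576 → r--
[0,7] |-19|<=|20| out[7]=400 → r--
[0,6] |-19|<=|19| out[6]=361 → r--
[0,5] |-19|>|13| out[5]=361 → l++

l=1, r=5, next write slot=4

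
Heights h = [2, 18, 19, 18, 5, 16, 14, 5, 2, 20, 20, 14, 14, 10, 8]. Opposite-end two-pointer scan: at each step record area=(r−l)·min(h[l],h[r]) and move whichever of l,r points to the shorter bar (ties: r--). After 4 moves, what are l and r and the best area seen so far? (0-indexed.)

l=0 r=14: min(2,8)*14=28 best=28 *, l++
l=1 r=14: min(18,8)*13=104 best=104 *, r--
l=1 r=13: min(18,10)*12=120 best=120 *, r--
l=1 r=12: min(18,14)*11=154 best=154 *, r--

l=1, r=11, best area=154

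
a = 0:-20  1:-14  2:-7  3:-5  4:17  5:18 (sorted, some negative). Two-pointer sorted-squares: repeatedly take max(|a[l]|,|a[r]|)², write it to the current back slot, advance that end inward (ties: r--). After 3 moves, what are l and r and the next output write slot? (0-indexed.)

l=1, r=3, next write slot=2

l=0 r=5: |-20|>|18| out[5]=400, l++
l=1 r=5: |-14|<=|18| out[4]=324, r--
l=1 r=4: |-14|<=|17| out[3]=289, r--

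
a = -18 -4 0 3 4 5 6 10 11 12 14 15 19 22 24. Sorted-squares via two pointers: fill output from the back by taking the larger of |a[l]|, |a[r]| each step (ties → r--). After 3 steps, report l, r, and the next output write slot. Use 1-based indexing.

l=1, r=12, next write slot=12

[1,15] |-18|<=|24| out[15]=576 → r--
[1,14] |-18|<=|22| out[14]=484 → r--
[1,13] |-18|<=|19| out[13]=361 → r--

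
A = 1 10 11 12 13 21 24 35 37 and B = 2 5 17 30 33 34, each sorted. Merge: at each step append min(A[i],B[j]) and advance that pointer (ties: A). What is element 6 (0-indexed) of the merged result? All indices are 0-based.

[i=0,j=0] A[i]=1<=B[j]=2 take 1 → i++
[i=1,j=0] A[i]=10>B[j]=2 take 2 → j++
[i=1,j=1] A[i]=10>B[j]=5 take 5 → j++
[i=1,j=2] A[i]=10<=B[j]=17 take 10 → i++
[i=2,j=2] A[i]=11<=B[j]=17 take 11 → i++
[i=3,j=2] A[i]=12<=B[j]=17 take 12 → i++
[i=4,j=2] A[i]=13<=B[j]=17 take 13 → i++
[i=5,j=2] A[i]=21>B[j]=17 take 17 → j++
[i=5,j=3] A[i]=21<=B[j]=30 take 21 → i++
[i=6,j=3] A[i]=24<=B[j]=30 take 24 → i++
[i=7,j=3] A[i]=35>B[j]=30 take 30 → j++
[i=7,j=4] A[i]=35>B[j]=33 take 33 → j++
[i=7,j=5] A[i]=35>B[j]=34 take 34 → j++
[i=7,j=6] B done, take A[i]=35 → i++
[i=8,j=6] B done, take A[i]=37 → i++

merged[6] = 13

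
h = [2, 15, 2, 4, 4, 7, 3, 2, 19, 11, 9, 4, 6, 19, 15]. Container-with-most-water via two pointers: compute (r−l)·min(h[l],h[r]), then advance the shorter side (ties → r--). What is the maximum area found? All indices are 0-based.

[0,14] min(2,15)*14=28 best=28 * → l++
[1,14] min(15,15)*13=195 best=195 * → r--
[1,13] min(15,19)*12=180 best=195 → l++
[2,13] min(2,19)*11=22 best=195 → l++
[3,13] min(4,19)*10=40 best=195 → l++
[4,13] min(4,19)*9=36 best=195 → l++
[5,13] min(7,19)*8=56 best=195 → l++
[6,13] min(3,19)*7=21 best=195 → l++
[7,13] min(2,19)*6=12 best=195 → l++
[8,13] min(19,19)*5=95 best=195 → r--
[8,12] min(19,6)*4=24 best=195 → r--
[8,11] min(19,4)*3=12 best=195 → r--
[8,10] min(19,9)*2=18 best=195 → r--
[8,9] min(19,11)*1=11 best=195 → r--

max area = 195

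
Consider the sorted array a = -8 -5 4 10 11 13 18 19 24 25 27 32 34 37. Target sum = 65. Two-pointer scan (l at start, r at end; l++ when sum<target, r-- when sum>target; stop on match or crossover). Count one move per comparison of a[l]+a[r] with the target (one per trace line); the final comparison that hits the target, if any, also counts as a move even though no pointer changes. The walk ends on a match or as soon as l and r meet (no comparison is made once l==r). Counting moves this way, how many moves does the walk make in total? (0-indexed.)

[0,13] -8+37=29 <65 → l++
[1,13] -5+37=32 <65 → l++
[2,13] 4+37=41 <65 → l++
[3,13] 10+37=47 <65 → l++
[4,13] 11+37=48 <65 → l++
[5,13] 13+37=50 <65 → l++
[6,13] 18+37=55 <65 → l++
[7,13] 19+37=56 <65 → l++
[8,13] 24+37=61 <65 → l++
[9,13] 25+37=62 <65 → l++
[10,13] 27+37=64 <65 → l++
[11,13] 32+37=69 >65 → r--
[11,12] 32+34=66 >65 → r--

13 moves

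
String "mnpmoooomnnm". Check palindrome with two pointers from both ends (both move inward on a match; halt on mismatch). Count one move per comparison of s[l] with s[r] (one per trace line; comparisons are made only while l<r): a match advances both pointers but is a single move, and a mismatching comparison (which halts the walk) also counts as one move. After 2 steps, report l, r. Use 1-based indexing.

[1,12] 'm'=='m' → l++,r--
[2,11] 'n'=='n' → l++,r--

l=3, r=10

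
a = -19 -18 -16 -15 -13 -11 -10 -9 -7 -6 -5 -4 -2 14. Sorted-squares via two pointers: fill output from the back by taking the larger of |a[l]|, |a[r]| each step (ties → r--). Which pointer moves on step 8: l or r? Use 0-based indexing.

l

[0,13] |-19|>|14| out[13]=361 → l++
[1,13] |-18|>|14| out[12]=324 → l++
[2,13] |-16|>|14| out[11]=256 → l++
[3,13] |-15|>|14| out[10]=225 → l++
[4,13] |-13|<=|14| out[9]=196 → r--
[4,12] |-13|>|-2| out[8]=169 → l++
[5,12] |-11|>|-2| out[7]=121 → l++
[6,12] |-10|>|-2| out[6]=100 → l++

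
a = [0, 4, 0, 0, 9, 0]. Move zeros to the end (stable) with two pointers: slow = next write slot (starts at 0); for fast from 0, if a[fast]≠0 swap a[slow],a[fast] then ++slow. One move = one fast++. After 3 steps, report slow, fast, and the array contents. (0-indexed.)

slow=0 fast=0: a[fast]=0, fast++
slow=0 fast=1: a[fast]=4≠0 swap→a[0]=4, slow++,fast++
slow=1 fast=2: a[fast]=0, fast++

slow=1, fast=3, a=[4, 0, 0, 0, 9, 0]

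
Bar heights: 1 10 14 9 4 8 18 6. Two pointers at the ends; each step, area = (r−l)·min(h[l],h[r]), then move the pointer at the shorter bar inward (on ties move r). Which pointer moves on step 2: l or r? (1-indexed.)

l=1 r=8: min(1,6)*7=7 best=7 *, l++
l=2 r=8: min(10,6)*6=36 best=36 *, r--

r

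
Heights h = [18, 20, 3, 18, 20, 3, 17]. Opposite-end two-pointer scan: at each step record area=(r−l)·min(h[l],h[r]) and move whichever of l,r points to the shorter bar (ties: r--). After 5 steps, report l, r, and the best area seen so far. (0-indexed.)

[0,6] min(18,17)*6=102 best=102 * → r--
[0,5] min(18,3)*5=15 best=102 → r--
[0,4] min(18,20)*4=72 best=102 → l++
[1,4] min(20,20)*3=60 best=102 → r--
[1,3] min(20,18)*2=36 best=102 → r--

l=1, r=2, best area=102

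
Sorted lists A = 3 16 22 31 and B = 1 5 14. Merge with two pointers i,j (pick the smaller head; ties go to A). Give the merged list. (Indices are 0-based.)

[1, 3, 5, 14, 16, 22, 31]

i=0 j=0: A[i]=3>B[j]=1 take 1, j++
i=0 j=1: A[i]=3<=B[j]=5 take 3, i++
i=1 j=1: A[i]=16>B[j]=5 take 5, j++
i=1 j=2: A[i]=16>B[j]=14 take 14, j++
i=1 j=3: B done, take A[i]=16, i++
i=2 j=3: B done, take A[i]=22, i++
i=3 j=3: B done, take A[i]=31, i++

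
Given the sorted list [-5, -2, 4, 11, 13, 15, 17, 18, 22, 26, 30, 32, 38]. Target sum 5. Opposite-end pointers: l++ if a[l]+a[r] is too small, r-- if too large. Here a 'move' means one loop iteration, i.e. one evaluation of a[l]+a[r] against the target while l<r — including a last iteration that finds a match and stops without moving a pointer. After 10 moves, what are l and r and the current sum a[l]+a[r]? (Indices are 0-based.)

l=0, r=2, sum=-1

l=0 r=12: -5+38=33 >5, r--
l=0 r=11: -5+32=27 >5, r--
l=0 r=10: -5+30=25 >5, r--
l=0 r=9: -5+26=21 >5, r--
l=0 r=8: -5+22=17 >5, r--
l=0 r=7: -5+18=13 >5, r--
l=0 r=6: -5+17=12 >5, r--
l=0 r=5: -5+15=10 >5, r--
l=0 r=4: -5+13=8 >5, r--
l=0 r=3: -5+11=6 >5, r--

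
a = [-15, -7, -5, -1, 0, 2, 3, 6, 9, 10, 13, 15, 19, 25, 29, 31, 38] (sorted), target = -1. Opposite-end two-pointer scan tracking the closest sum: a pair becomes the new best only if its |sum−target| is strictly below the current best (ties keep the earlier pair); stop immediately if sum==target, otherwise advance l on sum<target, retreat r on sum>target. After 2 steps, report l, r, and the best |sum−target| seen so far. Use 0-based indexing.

l=0, r=14, best |Δ|=17

l=0 r=16: -15+38=23 d=24 *, r--
l=0 r=15: -15+31=16 d=17 *, r--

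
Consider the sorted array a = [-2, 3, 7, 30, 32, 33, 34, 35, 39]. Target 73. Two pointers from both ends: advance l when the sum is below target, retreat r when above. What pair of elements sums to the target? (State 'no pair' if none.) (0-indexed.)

l=0 r=8: -2+39=37 <73, l++
l=1 r=8: 3+39=42 <73, l++
l=2 r=8: 7+39=46 <73, l++
l=3 r=8: 30+39=69 <73, l++
l=4 r=8: 32+39=71 <73, l++
l=5 r=8: 33+39=72 <73, l++
l=6 r=8: 34+39=73, found

(34, 39)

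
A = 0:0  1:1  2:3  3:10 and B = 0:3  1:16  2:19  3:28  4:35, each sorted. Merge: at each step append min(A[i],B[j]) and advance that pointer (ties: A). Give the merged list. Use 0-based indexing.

[i=0,j=0] A[i]=0<=B[j]=3 take 0 → i++
[i=1,j=0] A[i]=1<=B[j]=3 take 1 → i++
[i=2,j=0] A[i]=3<=B[j]=3 take 3 → i++
[i=3,j=0] A[i]=10>B[j]=3 take 3 → j++
[i=3,j=1] A[i]=10<=B[j]=16 take 10 → i++
[i=4,j=1] A done, take B[j]=16 → j++
[i=4,j=2] A done, take B[j]=19 → j++
[i=4,j=3] A done, take B[j]=28 → j++
[i=4,j=4] A done, take B[j]=35 → j++

[0, 1, 3, 3, 10, 16, 19, 28, 35]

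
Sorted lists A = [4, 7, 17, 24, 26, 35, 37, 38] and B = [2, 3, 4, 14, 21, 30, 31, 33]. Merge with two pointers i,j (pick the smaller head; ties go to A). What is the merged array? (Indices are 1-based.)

i=1 j=1: A[i]=4>B[j]=2 take 2, j++
i=1 j=2: A[i]=4>B[j]=3 take 3, j++
i=1 j=3: A[i]=4<=B[j]=4 take 4, i++
i=2 j=3: A[i]=7>B[j]=4 take 4, j++
i=2 j=4: A[i]=7<=B[j]=14 take 7, i++
i=3 j=4: A[i]=17>B[j]=14 take 14, j++
i=3 j=5: A[i]=17<=B[j]=21 take 17, i++
i=4 j=5: A[i]=24>B[j]=21 take 21, j++
i=4 j=6: A[i]=24<=B[j]=30 take 24, i++
i=5 j=6: A[i]=26<=B[j]=30 take 26, i++
i=6 j=6: A[i]=35>B[j]=30 take 30, j++
i=6 j=7: A[i]=35>B[j]=31 take 31, j++
i=6 j=8: A[i]=35>B[j]=33 take 33, j++
i=6 j=9: B done, take A[i]=35, i++
i=7 j=9: B done, take A[i]=37, i++
i=8 j=9: B done, take A[i]=38, i++

[2, 3, 4, 4, 7, 14, 17, 21, 24, 26, 30, 31, 33, 35, 37, 38]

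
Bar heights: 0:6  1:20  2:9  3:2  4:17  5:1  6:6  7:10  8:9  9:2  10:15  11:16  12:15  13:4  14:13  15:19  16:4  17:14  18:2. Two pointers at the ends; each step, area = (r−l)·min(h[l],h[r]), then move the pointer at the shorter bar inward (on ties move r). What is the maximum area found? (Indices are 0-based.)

max area = 266

[0,18] min(6,2)*18=36 best=36 * → r--
[0,17] min(6,14)*17=102 best=102 * → l++
[1,17] min(20,14)*16=224 best=224 * → r--
[1,16] min(20,4)*15=60 best=224 → r--
[1,15] min(20,19)*14=266 best=266 * → r--
[1,14] min(20,13)*13=169 best=266 → r--
[1,13] min(20,4)*12=48 best=266 → r--
[1,12] min(20,15)*11=165 best=266 → r--
[1,11] min(20,16)*10=160 best=266 → r--
[1,10] min(20,15)*9=135 best=266 → r--
[1,9] min(20,2)*8=16 best=266 → r--
[1,8] min(20,9)*7=63 best=266 → r--
[1,7] min(20,10)*6=60 best=266 → r--
[1,6] min(20,6)*5=30 best=266 → r--
[1,5] min(20,1)*4=4 best=266 → r--
[1,4] min(20,17)*3=51 best=266 → r--
[1,3] min(20,2)*2=4 best=266 → r--
[1,2] min(20,9)*1=9 best=266 → r--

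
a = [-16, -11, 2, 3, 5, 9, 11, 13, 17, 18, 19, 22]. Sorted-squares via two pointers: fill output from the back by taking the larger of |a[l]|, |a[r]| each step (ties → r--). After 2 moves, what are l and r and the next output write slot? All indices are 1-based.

[1,12] |-16|<=|22| out[12]=484 → r--
[1,11] |-16|<=|19| out[11]=361 → r--

l=1, r=10, next write slot=10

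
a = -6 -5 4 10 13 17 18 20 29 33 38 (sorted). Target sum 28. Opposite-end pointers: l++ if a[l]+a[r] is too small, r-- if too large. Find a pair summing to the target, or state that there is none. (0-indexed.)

(-5, 33)

l=0 r=10: -6+38=32 >28, r--
l=0 r=9: -6+33=27 <28, l++
l=1 r=9: -5+33=28, found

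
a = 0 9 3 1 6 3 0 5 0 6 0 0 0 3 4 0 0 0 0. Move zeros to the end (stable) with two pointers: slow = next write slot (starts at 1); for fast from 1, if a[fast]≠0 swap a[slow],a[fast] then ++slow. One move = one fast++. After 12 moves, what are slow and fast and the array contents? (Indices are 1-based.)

slow=8, fast=13, a=[9, 3, 1, 6, 3, 5, 6, 0, 0, 0, 0, 0, 0, 3, 4, 0, 0, 0, 0]

(s=1,f=1) a[fast]=0 → fast++
(s=1,f=2) a[fast]=9≠0 swap→a[1]=9 → slow++,fast++
(s=2,f=3) a[fast]=3≠0 swap→a[2]=3 → slow++,fast++
(s=3,f=4) a[fast]=1≠0 swap→a[3]=1 → slow++,fast++
(s=4,f=5) a[fast]=6≠0 swap→a[4]=6 → slow++,fast++
(s=5,f=6) a[fast]=3≠0 swap→a[5]=3 → slow++,fast++
(s=6,f=7) a[fast]=0 → fast++
(s=6,f=8) a[fast]=5≠0 swap→a[6]=5 → slow++,fast++
(s=7,f=9) a[fast]=0 → fast++
(s=7,f=10) a[fast]=6≠0 swap→a[7]=6 → slow++,fast++
(s=8,f=11) a[fast]=0 → fast++
(s=8,f=12) a[fast]=0 → fast++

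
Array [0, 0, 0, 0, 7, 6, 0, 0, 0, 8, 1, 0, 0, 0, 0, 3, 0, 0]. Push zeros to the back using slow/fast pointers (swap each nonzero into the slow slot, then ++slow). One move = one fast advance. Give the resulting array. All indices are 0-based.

slow=0 fast=0: a[fast]=0, fast++
slow=0 fast=1: a[fast]=0, fast++
slow=0 fast=2: a[fast]=0, fast++
slow=0 fast=3: a[fast]=0, fast++
slow=0 fast=4: a[fast]=7≠0 swap→a[0]=7, slow++,fast++
slow=1 fast=5: a[fast]=6≠0 swap→a[1]=6, slow++,fast++
slow=2 fast=6: a[fast]=0, fast++
slow=2 fast=7: a[fast]=0, fast++
slow=2 fast=8: a[fast]=0, fast++
slow=2 fast=9: a[fast]=8≠0 swap→a[2]=8, slow++,fast++
slow=3 fast=10: a[fast]=1≠0 swap→a[3]=1, slow++,fast++
slow=4 fast=11: a[fast]=0, fast++
slow=4 fast=12: a[fast]=0, fast++
slow=4 fast=13: a[fast]=0, fast++
slow=4 fast=14: a[fast]=0, fast++
slow=4 fast=15: a[fast]=3≠0 swap→a[4]=3, slow++,fast++
slow=5 fast=16: a[fast]=0, fast++
slow=5 fast=17: a[fast]=0, fast++

[7, 6, 8, 1, 3, 0, 0, 0, 0, 0, 0, 0, 0, 0, 0, 0, 0, 0]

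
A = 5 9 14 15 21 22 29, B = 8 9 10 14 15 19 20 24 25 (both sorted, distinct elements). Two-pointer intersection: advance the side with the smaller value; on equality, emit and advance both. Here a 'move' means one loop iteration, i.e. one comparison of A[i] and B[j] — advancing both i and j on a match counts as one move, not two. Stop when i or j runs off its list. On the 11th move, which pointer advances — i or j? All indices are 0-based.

j

[i=0,j=0] 5<8 → i++
[i=1,j=0] 9>8 → j++
[i=1,j=1] 9==9 emit → i++,j++
[i=2,j=2] 14>10 → j++
[i=2,j=3] 14==14 emit → i++,j++
[i=3,j=4] 15==15 emit → i++,j++
[i=4,j=5] 21>19 → j++
[i=4,j=6] 21>20 → j++
[i=4,j=7] 21<24 → i++
[i=5,j=7] 22<24 → i++
[i=6,j=7] 29>24 → j++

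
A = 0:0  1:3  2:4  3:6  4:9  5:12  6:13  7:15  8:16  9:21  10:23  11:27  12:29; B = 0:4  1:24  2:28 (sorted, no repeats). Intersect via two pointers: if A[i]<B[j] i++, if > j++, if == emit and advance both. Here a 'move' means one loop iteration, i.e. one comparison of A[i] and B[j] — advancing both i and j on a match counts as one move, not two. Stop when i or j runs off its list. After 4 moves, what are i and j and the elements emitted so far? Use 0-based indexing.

i=4, j=1, emitted=[4]

[i=0,j=0] 0<4 → i++
[i=1,j=0] 3<4 → i++
[i=2,j=0] 4==4 emit → i++,j++
[i=3,j=1] 6<24 → i++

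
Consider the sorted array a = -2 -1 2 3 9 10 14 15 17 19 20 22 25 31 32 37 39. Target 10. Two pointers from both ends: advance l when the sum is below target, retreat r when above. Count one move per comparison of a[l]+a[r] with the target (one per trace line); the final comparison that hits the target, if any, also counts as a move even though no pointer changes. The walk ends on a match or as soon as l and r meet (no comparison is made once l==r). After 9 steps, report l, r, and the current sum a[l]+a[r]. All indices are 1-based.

l=1, r=8, sum=13

[1,17] -2+39=37 >10 → r--
[1,16] -2+37=35 >10 → r--
[1,15] -2+32=30 >10 → r--
[1,14] -2+31=29 >10 → r--
[1,13] -2+25=23 >10 → r--
[1,12] -2+22=20 >10 → r--
[1,11] -2+20=18 >10 → r--
[1,10] -2+19=17 >10 → r--
[1,9] -2+17=15 >10 → r--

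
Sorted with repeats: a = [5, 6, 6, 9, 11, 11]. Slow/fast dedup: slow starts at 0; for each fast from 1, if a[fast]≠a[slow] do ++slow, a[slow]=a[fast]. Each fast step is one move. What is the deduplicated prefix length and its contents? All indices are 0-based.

length 4; prefix = [5, 6, 9, 11]

(s=0,f=1) a[fast]=6≠a[slow]=5 write a[1]=6 → slow++,fast++
(s=1,f=2) a[fast]=6=a[slow] dup → fast++
(s=1,f=3) a[fast]=9≠a[slow]=6 write a[2]=9 → slow++,fast++
(s=2,f=4) a[fast]=11≠a[slow]=9 write a[3]=11 → slow++,fast++
(s=3,f=5) a[fast]=11=a[slow] dup → fast++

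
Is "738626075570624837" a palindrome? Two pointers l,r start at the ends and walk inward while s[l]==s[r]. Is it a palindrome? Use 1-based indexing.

not a palindrome (mismatch at 4,15)

l=1 r=18: '7'=='7', l++,r--
l=2 r=17: '3'=='3', l++,r--
l=3 r=16: '8'=='8', l++,r--
l=4 r=15: '6'!='4', stop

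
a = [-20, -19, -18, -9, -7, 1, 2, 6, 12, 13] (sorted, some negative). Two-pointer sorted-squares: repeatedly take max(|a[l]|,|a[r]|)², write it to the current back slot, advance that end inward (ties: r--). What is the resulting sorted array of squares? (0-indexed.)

[1, 4, 36, 49, 81, 144, 169, 324, 361, 400]

l=0 r=9: |-20|>|13| out[9]=400, l++
l=1 r=9: |-19|>|13| out[8]=361, l++
l=2 r=9: |-18|>|13| out[7]=324, l++
l=3 r=9: |-9|<=|13| out[6]=169, r--
l=3 r=8: |-9|<=|12| out[5]=144, r--
l=3 r=7: |-9|>|6| out[4]=81, l++
l=4 r=7: |-7|>|6| out[3]=49, l++
l=5 r=7: |1|<=|6| out[2]=36, r--
l=5 r=6: |1|<=|2| out[1]=4, r--
l=5 r=5: |1|<=|1| out[0]=1, r--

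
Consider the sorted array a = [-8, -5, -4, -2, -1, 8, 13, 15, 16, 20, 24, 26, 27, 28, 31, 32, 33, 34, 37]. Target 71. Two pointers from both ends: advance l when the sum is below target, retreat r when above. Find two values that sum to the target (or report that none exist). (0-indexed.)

(34, 37)

[0,18] -8+37=29 <71 → l++
[1,18] -5+37=32 <71 → l++
[2,18] -4+37=33 <71 → l++
[3,18] -2+37=35 <71 → l++
[4,18] -1+37=36 <71 → l++
[5,18] 8+37=45 <71 → l++
[6,18] 13+37=50 <71 → l++
[7,18] 15+37=52 <71 → l++
[8,18] 16+37=53 <71 → l++
[9,18] 20+37=57 <71 → l++
[10,18] 24+37=61 <71 → l++
[11,18] 26+37=63 <71 → l++
[12,18] 27+37=64 <71 → l++
[13,18] 28+37=65 <71 → l++
[14,18] 31+37=68 <71 → l++
[15,18] 32+37=69 <71 → l++
[16,18] 33+37=70 <71 → l++
[17,18] 34+37=71 → found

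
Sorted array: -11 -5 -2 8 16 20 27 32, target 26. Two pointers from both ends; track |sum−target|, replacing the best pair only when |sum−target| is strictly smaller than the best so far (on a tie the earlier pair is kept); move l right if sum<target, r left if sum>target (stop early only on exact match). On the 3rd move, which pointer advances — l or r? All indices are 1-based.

[1,8] -11+32=21 d=5 * → l++
[2,8] -5+32=27 d=1 * → r--
[2,7] -5+27=22 d=4 → l++

l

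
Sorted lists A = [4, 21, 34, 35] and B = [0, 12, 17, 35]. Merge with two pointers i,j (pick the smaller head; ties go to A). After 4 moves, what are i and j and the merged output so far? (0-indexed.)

i=1, j=3, merged so far=[0, 4, 12, 17]

i=0 j=0: A[i]=4>B[j]=0 take 0, j++
i=0 j=1: A[i]=4<=B[j]=12 take 4, i++
i=1 j=1: A[i]=21>B[j]=12 take 12, j++
i=1 j=2: A[i]=21>B[j]=17 take 17, j++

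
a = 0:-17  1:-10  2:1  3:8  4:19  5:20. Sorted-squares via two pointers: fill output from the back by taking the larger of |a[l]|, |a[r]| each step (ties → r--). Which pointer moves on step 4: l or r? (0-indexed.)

[0,5] |-17|<=|20| out[5]=400 → r--
[0,4] |-17|<=|19| out[4]=361 → r--
[0,3] |-17|>|8| out[3]=289 → l++
[1,3] |-10|>|8| out[2]=100 → l++

l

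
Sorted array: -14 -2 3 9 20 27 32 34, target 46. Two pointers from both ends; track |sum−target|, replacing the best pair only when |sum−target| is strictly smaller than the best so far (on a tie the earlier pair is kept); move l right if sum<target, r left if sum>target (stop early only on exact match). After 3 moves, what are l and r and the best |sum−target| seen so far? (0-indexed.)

l=0 r=7: -14+34=20 d=26 *, l++
l=1 r=7: -2+34=32 d=14 *, l++
l=2 r=7: 3+34=37 d=9 *, l++

l=3, r=7, best |Δ|=9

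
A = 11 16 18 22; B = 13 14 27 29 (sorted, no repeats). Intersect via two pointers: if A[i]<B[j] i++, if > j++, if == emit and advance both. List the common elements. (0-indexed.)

intersection = []

i=0 j=0: 11<13, i++
i=1 j=0: 16>13, j++
i=1 j=1: 16>14, j++
i=1 j=2: 16<27, i++
i=2 j=2: 18<27, i++
i=3 j=2: 22<27, i++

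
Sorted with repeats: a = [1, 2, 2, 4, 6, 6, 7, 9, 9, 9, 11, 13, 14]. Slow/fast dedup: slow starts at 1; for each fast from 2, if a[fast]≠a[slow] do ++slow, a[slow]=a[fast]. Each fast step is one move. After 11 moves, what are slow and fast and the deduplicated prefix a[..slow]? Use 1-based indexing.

slow=8, fast=13, prefix=[1, 2, 4, 6, 7, 9, 11, 13]

slow=1 fast=2: a[fast]=2≠a[slow]=1 write a[2]=2, slow++,fast++
slow=2 fast=3: a[fast]=2=a[slow] dup, fast++
slow=2 fast=4: a[fast]=4≠a[slow]=2 write a[3]=4, slow++,fast++
slow=3 fast=5: a[fast]=6≠a[slow]=4 write a[4]=6, slow++,fast++
slow=4 fast=6: a[fast]=6=a[slow] dup, fast++
slow=4 fast=7: a[fast]=7≠a[slow]=6 write a[5]=7, slow++,fast++
slow=5 fast=8: a[fast]=9≠a[slow]=7 write a[6]=9, slow++,fast++
slow=6 fast=9: a[fast]=9=a[slow] dup, fast++
slow=6 fast=10: a[fast]=9=a[slow] dup, fast++
slow=6 fast=11: a[fast]=11≠a[slow]=9 write a[7]=11, slow++,fast++
slow=7 fast=12: a[fast]=13≠a[slow]=11 write a[8]=13, slow++,fast++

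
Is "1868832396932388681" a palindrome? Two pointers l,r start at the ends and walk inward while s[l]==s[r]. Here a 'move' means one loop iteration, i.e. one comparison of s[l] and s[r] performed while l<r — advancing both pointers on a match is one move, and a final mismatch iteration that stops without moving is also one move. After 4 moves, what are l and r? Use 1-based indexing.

l=1 r=19: '1'=='1', l++,r--
l=2 r=18: '8'=='8', l++,r--
l=3 r=17: '6'=='6', l++,r--
l=4 r=16: '8'=='8', l++,r--

l=5, r=15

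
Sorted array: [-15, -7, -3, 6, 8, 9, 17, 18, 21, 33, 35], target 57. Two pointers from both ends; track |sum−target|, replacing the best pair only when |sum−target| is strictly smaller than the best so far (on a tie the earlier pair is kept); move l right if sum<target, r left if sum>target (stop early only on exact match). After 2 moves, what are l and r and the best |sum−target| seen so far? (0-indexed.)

[0,10] -15+35=20 d=37 * → l++
[1,10] -7+35=28 d=29 * → l++

l=2, r=10, best |Δ|=29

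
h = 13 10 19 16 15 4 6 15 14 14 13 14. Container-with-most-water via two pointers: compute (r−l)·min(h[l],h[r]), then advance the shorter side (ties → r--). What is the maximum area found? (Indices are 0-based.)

max area = 143

[0,11] min(13,14)*11=143 best=143 * → l++
[1,11] min(10,14)*10=100 best=143 → l++
[2,11] min(19,14)*9=126 best=143 → r--
[2,10] min(19,13)*8=104 best=143 → r--
[2,9] min(19,14)*7=98 best=143 → r--
[2,8] min(19,14)*6=84 best=143 → r--
[2,7] min(19,15)*5=75 best=143 → r--
[2,6] min(19,6)*4=24 best=143 → r--
[2,5] min(19,4)*3=12 best=143 → r--
[2,4] min(19,15)*2=30 best=143 → r--
[2,3] min(19,16)*1=16 best=143 → r--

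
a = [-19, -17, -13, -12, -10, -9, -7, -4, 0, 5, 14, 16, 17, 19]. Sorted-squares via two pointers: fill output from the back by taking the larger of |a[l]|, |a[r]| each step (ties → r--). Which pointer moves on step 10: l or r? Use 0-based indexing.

l=0 r=13: |-19|<=|19| out[13]=361, r--
l=0 r=12: |-19|>|17| out[12]=361, l++
l=1 r=12: |-17|<=|17| out[11]=289, r--
l=1 r=11: |-17|>|16| out[10]=289, l++
l=2 r=11: |-13|<=|16| out[9]=256, r--
l=2 r=10: |-13|<=|14| out[8]=196, r--
l=2 r=9: |-13|>|5| out[7]=169, l++
l=3 r=9: |-12|>|5| out[6]=144, l++
l=4 r=9: |-10|>|5| out[5]=100, l++
l=5 r=9: |-9|>|5| out[4]=81, l++

l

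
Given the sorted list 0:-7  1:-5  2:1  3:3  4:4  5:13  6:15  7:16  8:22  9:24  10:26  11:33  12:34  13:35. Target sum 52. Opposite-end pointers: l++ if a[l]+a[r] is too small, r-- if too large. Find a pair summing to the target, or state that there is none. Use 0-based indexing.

l=0 r=13: -7+35=28 <52, l++
l=1 r=13: -5+35=30 <52, l++
l=2 r=13: 1+35=36 <52, l++
l=3 r=13: 3+35=38 <52, l++
l=4 r=13: 4+35=39 <52, l++
l=5 r=13: 13+35=48 <52, l++
l=6 r=13: 15+35=50 <52, l++
l=7 r=13: 16+35=51 <52, l++
l=8 r=13: 22+35=57 >52, r--
l=8 r=12: 22+34=56 >52, r--
l=8 r=11: 22+33=55 >52, r--
l=8 r=10: 22+26=48 <52, l++
l=9 r=10: 24+26=50 <52, l++

no pair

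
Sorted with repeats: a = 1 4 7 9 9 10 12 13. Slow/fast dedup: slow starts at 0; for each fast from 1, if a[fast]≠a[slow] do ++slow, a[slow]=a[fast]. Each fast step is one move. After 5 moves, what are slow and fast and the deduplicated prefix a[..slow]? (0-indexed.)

slow=0 fast=1: a[fast]=4≠a[slow]=1 write a[1]=4, slow++,fast++
slow=1 fast=2: a[fast]=7≠a[slow]=4 write a[2]=7, slow++,fast++
slow=2 fast=3: a[fast]=9≠a[slow]=7 write a[3]=9, slow++,fast++
slow=3 fast=4: a[fast]=9=a[slow] dup, fast++
slow=3 fast=5: a[fast]=10≠a[slow]=9 write a[4]=10, slow++,fast++

slow=4, fast=6, prefix=[1, 4, 7, 9, 10]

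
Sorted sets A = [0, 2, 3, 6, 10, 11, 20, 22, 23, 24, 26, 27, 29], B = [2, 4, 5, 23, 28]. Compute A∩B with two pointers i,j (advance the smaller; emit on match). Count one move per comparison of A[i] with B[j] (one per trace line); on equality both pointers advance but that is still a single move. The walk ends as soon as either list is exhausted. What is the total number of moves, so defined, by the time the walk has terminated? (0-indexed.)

15 moves

[i=0,j=0] 0<2 → i++
[i=1,j=0] 2==2 emit → i++,j++
[i=2,j=1] 3<4 → i++
[i=3,j=1] 6>4 → j++
[i=3,j=2] 6>5 → j++
[i=3,j=3] 6<23 → i++
[i=4,j=3] 10<23 → i++
[i=5,j=3] 11<23 → i++
[i=6,j=3] 20<23 → i++
[i=7,j=3] 22<23 → i++
[i=8,j=3] 23==23 emit → i++,j++
[i=9,j=4] 24<28 → i++
[i=10,j=4] 26<28 → i++
[i=11,j=4] 27<28 → i++
[i=12,j=4] 29>28 → j++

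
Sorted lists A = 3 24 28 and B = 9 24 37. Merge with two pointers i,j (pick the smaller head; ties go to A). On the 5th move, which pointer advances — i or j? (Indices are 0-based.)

i

[i=0,j=0] A[i]=3<=B[j]=9 take 3 → i++
[i=1,j=0] A[i]=24>B[j]=9 take 9 → j++
[i=1,j=1] A[i]=24<=B[j]=24 take 24 → i++
[i=2,j=1] A[i]=28>B[j]=24 take 24 → j++
[i=2,j=2] A[i]=28<=B[j]=37 take 28 → i++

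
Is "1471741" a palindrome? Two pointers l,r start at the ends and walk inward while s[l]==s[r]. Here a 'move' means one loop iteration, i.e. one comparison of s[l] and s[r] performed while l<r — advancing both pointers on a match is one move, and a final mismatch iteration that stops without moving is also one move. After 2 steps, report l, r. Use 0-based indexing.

l=0 r=6: '1'=='1', l++,r--
l=1 r=5: '4'=='4', l++,r--

l=2, r=4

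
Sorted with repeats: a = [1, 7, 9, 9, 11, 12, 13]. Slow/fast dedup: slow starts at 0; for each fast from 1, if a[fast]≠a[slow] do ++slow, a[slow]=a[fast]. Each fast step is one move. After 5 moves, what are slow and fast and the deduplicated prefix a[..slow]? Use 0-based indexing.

(s=0,f=1) a[fast]=7≠a[slow]=1 write a[1]=7 → slow++,fast++
(s=1,f=2) a[fast]=9≠a[slow]=7 write a[2]=9 → slow++,fast++
(s=2,f=3) a[fast]=9=a[slow] dup → fast++
(s=2,f=4) a[fast]=11≠a[slow]=9 write a[3]=11 → slow++,fast++
(s=3,f=5) a[fast]=12≠a[slow]=11 write a[4]=12 → slow++,fast++

slow=4, fast=6, prefix=[1, 7, 9, 11, 12]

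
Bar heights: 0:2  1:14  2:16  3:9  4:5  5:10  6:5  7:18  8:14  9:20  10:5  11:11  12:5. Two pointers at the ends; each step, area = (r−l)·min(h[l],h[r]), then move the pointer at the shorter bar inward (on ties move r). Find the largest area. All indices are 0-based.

l=0 r=12: min(2,5)*12=24 best=24 *, l++
l=1 r=12: min(14,5)*11=55 best=55 *, r--
l=1 r=11: min(14,11)*10=110 best=110 *, r--
l=1 r=10: min(14,5)*9=45 best=110, r--
l=1 r=9: min(14,20)*8=112 best=112 *, l++
l=2 r=9: min(16,20)*7=112 best=112, l++
l=3 r=9: min(9,20)*6=54 best=112, l++
l=4 r=9: min(5,20)*5=25 best=112, l++
l=5 r=9: min(10,20)*4=40 best=112, l++
l=6 r=9: min(5,20)*3=15 best=112, l++
l=7 r=9: min(18,20)*2=36 best=112, l++
l=8 r=9: min(14,20)*1=14 best=112, l++

max area = 112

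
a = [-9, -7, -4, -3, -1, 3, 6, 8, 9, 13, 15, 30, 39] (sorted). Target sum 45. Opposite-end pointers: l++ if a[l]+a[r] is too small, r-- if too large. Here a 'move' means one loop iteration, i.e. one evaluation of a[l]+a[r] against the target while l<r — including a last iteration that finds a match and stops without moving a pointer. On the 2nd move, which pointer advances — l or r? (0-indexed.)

l

[0,12] -9+39=30 <45 → l++
[1,12] -7+39=32 <45 → l++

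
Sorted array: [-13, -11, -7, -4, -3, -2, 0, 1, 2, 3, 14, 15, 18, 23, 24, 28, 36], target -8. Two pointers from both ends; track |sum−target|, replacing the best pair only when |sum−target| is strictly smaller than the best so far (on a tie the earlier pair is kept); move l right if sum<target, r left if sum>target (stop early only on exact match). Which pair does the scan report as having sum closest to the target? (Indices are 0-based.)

pair (-11, 3) with sum -8 (|Δ|=0)

[0,16] -13+36=23 d=31 * → r--
[0,15] -13+28=15 d=23 * → r--
[0,14] -13+24=11 d=19 * → r--
[0,13] -13+23=10 d=18 * → r--
[0,12] -13+18=5 d=13 * → r--
[0,11] -13+15=2 d=10 * → r--
[0,10] -13+14=1 d=9 * → r--
[0,9] -13+3=-10 d=2 * → l++
[1,9] -11+3=-8 d=0 * → stop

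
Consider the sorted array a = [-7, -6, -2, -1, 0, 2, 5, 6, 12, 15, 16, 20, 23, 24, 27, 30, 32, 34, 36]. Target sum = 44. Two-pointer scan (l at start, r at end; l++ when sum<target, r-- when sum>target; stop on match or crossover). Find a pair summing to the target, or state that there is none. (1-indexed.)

(12, 32)

l=1 r=19: -7+36=29 <44, l++
l=2 r=19: -6+36=30 <44, l++
l=3 r=19: -2+36=34 <44, l++
l=4 r=19: -1+36=35 <44, l++
l=5 r=19: 0+36=36 <44, l++
l=6 r=19: 2+36=38 <44, l++
l=7 r=19: 5+36=41 <44, l++
l=8 r=19: 6+36=42 <44, l++
l=9 r=19: 12+36=48 >44, r--
l=9 r=18: 12+34=46 >44, r--
l=9 r=17: 12+32=44, found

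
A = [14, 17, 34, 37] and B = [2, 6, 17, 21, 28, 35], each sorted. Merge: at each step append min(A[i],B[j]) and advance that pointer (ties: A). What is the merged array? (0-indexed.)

[i=0,j=0] A[i]=14>B[j]=2 take 2 → j++
[i=0,j=1] A[i]=14>B[j]=6 take 6 → j++
[i=0,j=2] A[i]=14<=B[j]=17 take 14 → i++
[i=1,j=2] A[i]=17<=B[j]=17 take 17 → i++
[i=2,j=2] A[i]=34>B[j]=17 take 17 → j++
[i=2,j=3] A[i]=34>B[j]=21 take 21 → j++
[i=2,j=4] A[i]=34>B[j]=28 take 28 → j++
[i=2,j=5] A[i]=34<=B[j]=35 take 34 → i++
[i=3,j=5] A[i]=37>B[j]=35 take 35 → j++
[i=3,j=6] B done, take A[i]=37 → i++

[2, 6, 14, 17, 17, 21, 28, 34, 35, 37]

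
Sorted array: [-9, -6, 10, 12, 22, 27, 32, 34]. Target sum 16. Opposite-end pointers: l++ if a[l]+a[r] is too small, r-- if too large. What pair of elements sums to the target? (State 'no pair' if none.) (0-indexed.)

(-6, 22)

l=0 r=7: -9+34=25 >16, r--
l=0 r=6: -9+32=23 >16, r--
l=0 r=5: -9+27=18 >16, r--
l=0 r=4: -9+22=13 <16, l++
l=1 r=4: -6+22=16, found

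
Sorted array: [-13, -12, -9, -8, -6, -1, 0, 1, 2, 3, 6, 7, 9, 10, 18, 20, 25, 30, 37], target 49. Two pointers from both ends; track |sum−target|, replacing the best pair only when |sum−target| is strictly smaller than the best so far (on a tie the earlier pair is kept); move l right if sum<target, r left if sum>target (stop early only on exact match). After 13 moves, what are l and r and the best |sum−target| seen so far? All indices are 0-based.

l=0 r=18: -13+37=24 d=25 *, l++
l=1 r=18: -12+37=25 d=24 *, l++
l=2 r=18: -9+37=28 d=21 *, l++
l=3 r=18: -8+37=29 d=20 *, l++
l=4 r=18: -6+37=31 d=18 *, l++
l=5 r=18: -1+37=36 d=13 *, l++
l=6 r=18: 0+37=37 d=12 *, l++
l=7 r=18: 1+37=38 d=11 *, l++
l=8 r=18: 2+37=39 d=10 *, l++
l=9 r=18: 3+37=40 d=9 *, l++
l=10 r=18: 6+37=43 d=6 *, l++
l=11 r=18: 7+37=44 d=5 *, l++
l=12 r=18: 9+37=46 d=3 *, l++

l=13, r=18, best |Δ|=3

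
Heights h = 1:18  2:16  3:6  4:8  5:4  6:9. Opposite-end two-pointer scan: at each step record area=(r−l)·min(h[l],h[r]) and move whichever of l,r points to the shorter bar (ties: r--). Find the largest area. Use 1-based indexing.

[1,6] min(18,9)*5=45 best=45 * → r--
[1,5] min(18,4)*4=16 best=45 → r--
[1,4] min(18,8)*3=24 best=45 → r--
[1,3] min(18,6)*2=12 best=45 → r--
[1,2] min(18,16)*1=16 best=45 → r--

max area = 45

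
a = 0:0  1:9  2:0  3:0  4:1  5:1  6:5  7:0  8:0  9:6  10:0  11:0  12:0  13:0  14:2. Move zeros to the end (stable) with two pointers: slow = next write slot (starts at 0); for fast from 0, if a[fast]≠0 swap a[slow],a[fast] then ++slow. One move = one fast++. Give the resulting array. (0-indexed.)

slow=0 fast=0: a[fast]=0, fast++
slow=0 fast=1: a[fast]=9≠0 swap→a[0]=9, slow++,fast++
slow=1 fast=2: a[fast]=0, fast++
slow=1 fast=3: a[fast]=0, fast++
slow=1 fast=4: a[fast]=1≠0 swap→a[1]=1, slow++,fast++
slow=2 fast=5: a[fast]=1≠0 swap→a[2]=1, slow++,fast++
slow=3 fast=6: a[fast]=5≠0 swap→a[3]=5, slow++,fast++
slow=4 fast=7: a[fast]=0, fast++
slow=4 fast=8: a[fast]=0, fast++
slow=4 fast=9: a[fast]=6≠0 swap→a[4]=6, slow++,fast++
slow=5 fast=10: a[fast]=0, fast++
slow=5 fast=11: a[fast]=0, fast++
slow=5 fast=12: a[fast]=0, fast++
slow=5 fast=13: a[fast]=0, fast++
slow=5 fast=14: a[fast]=2≠0 swap→a[5]=2, slow++,fast++

[9, 1, 1, 5, 6, 2, 0, 0, 0, 0, 0, 0, 0, 0, 0]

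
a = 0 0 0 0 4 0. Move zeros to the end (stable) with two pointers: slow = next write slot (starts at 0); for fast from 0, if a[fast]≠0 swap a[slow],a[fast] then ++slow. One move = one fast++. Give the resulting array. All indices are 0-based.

(s=0,f=0) a[fast]=0 → fast++
(s=0,f=1) a[fast]=0 → fast++
(s=0,f=2) a[fast]=0 → fast++
(s=0,f=3) a[fast]=0 → fast++
(s=0,f=4) a[fast]=4≠0 swap→a[0]=4 → slow++,fast++
(s=1,f=5) a[fast]=0 → fast++

[4, 0, 0, 0, 0, 0]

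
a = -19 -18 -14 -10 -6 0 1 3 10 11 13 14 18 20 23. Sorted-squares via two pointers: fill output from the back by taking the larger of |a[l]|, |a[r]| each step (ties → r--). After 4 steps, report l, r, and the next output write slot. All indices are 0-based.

[0,14] |-19|<=|23| out[14]=529 → r--
[0,13] |-19|<=|20| out[13]=400 → r--
[0,12] |-19|>|18| out[12]=361 → l++
[1,12] |-18|<=|18| out[11]=324 → r--

l=1, r=11, next write slot=10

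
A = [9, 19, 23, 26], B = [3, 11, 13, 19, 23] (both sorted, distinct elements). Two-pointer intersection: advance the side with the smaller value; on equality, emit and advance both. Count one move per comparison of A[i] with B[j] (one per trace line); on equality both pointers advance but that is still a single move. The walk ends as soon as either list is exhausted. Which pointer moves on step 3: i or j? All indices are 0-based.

[i=0,j=0] 9>3 → j++
[i=0,j=1] 9<11 → i++
[i=1,j=1] 19>11 → j++

j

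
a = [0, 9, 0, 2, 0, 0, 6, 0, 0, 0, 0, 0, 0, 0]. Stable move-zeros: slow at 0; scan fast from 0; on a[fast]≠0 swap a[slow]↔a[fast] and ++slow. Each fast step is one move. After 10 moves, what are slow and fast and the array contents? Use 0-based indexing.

(s=0,f=0) a[fast]=0 → fast++
(s=0,f=1) a[fast]=9≠0 swap→a[0]=9 → slow++,fast++
(s=1,f=2) a[fast]=0 → fast++
(s=1,f=3) a[fast]=2≠0 swap→a[1]=2 → slow++,fast++
(s=2,f=4) a[fast]=0 → fast++
(s=2,f=5) a[fast]=0 → fast++
(s=2,f=6) a[fast]=6≠0 swap→a[2]=6 → slow++,fast++
(s=3,f=7) a[fast]=0 → fast++
(s=3,f=8) a[fast]=0 → fast++
(s=3,f=9) a[fast]=0 → fast++

slow=3, fast=10, a=[9, 2, 6, 0, 0, 0, 0, 0, 0, 0, 0, 0, 0, 0]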